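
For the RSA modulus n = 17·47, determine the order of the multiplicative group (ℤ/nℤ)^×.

φ(799) = 799 · (1 − 1/17) · (1 − 1/47)
       = 799 · 736/799 = 736.

736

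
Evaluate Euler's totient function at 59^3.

φ(59^3) = 59^2·(59−1) = 3481·58 = 201898.

201898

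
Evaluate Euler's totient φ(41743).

36504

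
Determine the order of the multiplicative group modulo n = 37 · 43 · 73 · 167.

18071424

φ(19395881) = 19395881 · (1 − 1/37) · (1 − 1/43) · (1 − 1/73) · (1 − 1/167)
       = 19395881 · 18071424/19395881 = 18071424.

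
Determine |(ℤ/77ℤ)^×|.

60

First factor: 77 = 7 · 11.
φ(77) = 77 · (1 − 1/7) · (1 − 1/11)
       = 77 · 60/77 = 60.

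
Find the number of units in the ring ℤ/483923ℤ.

403200

First factor: 483923 = 11 * 29 * 37 * 41.
φ(483923) = 483923 · (1 − 1/11) · (1 − 1/29) · (1 − 1/37) · (1 − 1/41)
       = 483923 · 403200/483923 = 403200.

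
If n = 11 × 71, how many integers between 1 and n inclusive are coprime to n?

φ(781) = 781 · (1 − 1/11) · (1 − 1/71)
       = 781 · 700/781 = 700.

700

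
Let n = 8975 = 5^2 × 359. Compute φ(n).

φ(8975) = 8975 · (1 − 1/5) · (1 − 1/359)
       = 8975 · 1432/1795 = 7160.

7160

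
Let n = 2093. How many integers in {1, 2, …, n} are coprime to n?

1584

Factor 2093: 2093 = 7 × 13 × 23.
φ(2093) = 2093 · (1 − 1/7) · (1 − 1/13) · (1 − 1/23)
       = 2093 · 1584/2093 = 1584.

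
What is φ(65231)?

65231 = 37 * 41 * 43.
φ(37) = 37 − 1 = 36.
φ(41) = 41 − 1 = 40.
φ(43) = 43 − 1 = 42.
Since φ is multiplicative, φ(65231) = 36 · 40 · 42 = 60480.

60480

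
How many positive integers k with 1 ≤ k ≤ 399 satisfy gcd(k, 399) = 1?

216

399 = 3 · 7 · 19.
φ(3) = 3 − 1 = 2.
φ(7) = 7 − 1 = 6.
φ(19) = 19 − 1 = 18.
Multiply: 2 · 6 · 18 = 216.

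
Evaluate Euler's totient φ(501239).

427680

Factor 501239: 501239 = 19 · 23 · 31 · 37.
φ(19) = 19 − 1 = 18.
φ(23) = 23 − 1 = 22.
φ(31) = 31 − 1 = 30.
φ(37) = 37 − 1 = 36.
Multiply: 18 · 22 · 30 · 36 = 427680.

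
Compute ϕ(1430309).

1270080

Prime factorization: 1430309 = 29 · 31 · 37 · 43.
φ(1430309) = 1430309 · (1 − 1/29) · (1 − 1/31) · (1 − 1/37) · (1 − 1/43)
       = 1430309 · 1270080/1430309 = 1270080.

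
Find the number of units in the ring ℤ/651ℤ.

651 = 3 · 7 · 31.
φ(3) = 3 − 1 = 2.
φ(7) = 7 − 1 = 6.
φ(31) = 31 − 1 = 30.
Since φ is multiplicative, φ(651) = 2 · 6 · 30 = 360.

360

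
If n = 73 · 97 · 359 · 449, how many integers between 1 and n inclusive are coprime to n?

1108574208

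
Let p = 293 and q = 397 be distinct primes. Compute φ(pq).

For distinct primes, φ(pq) = (p−1)(q−1) = 292 × 396 = 115632.

115632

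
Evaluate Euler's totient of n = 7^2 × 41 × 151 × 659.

165816000

φ(7^2) = 7^1·(7−1) = 7·6 = 42.
φ(41) = 41 − 1 = 40.
φ(151) = 151 − 1 = 150.
φ(659) = 659 − 1 = 658.
Since φ is multiplicative, φ(199913581) = 42 · 40 · 150 · 658 = 165816000.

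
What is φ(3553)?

2880

Factor 3553: 3553 = 11 · 17 · 19.
φ(3553) = 3553 · (1 − 1/11) · (1 − 1/17) · (1 − 1/19)
       = 3553 · 2880/3553 = 2880.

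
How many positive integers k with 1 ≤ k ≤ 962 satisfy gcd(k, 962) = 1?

Factor 962: 962 = 2 * 13 * 37.
φ(2) = 2 − 1 = 1.
φ(13) = 13 − 1 = 12.
φ(37) = 37 − 1 = 36.
φ(962) = 1 × 12 × 36 = 432.

432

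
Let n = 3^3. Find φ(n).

18

φ(27) = 27 · (1 − 1/3)
       = 27 · 2/3 = 18.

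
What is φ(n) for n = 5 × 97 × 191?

72960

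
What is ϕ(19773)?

Prime factorization: 19773 = 3^2 × 13^3.
φ(3^2) = 3^2 − 3^1 = 9 − 3 = 6.
φ(13^3) = 13^2·(13−1) = 169·12 = 2028.
Multiply: 6 · 2028 = 12168.

12168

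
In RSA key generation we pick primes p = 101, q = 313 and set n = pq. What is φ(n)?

31200

φ(101) = 101 − 1 = 100.
φ(313) = 313 − 1 = 312.
Since φ is multiplicative, φ(31613) = 100 · 312 = 31200.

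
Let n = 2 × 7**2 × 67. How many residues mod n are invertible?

2772

φ(6566) = 6566 · (1 − 1/2) · (1 − 1/7) · (1 − 1/67)
       = 6566 · 396/938 = 2772.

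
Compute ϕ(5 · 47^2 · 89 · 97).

φ(95351485) = 95351485 · (1 − 1/5) · (1 − 1/47) · (1 − 1/89) · (1 − 1/97)
       = 95351485 · 1554432/2028755 = 73058304.

73058304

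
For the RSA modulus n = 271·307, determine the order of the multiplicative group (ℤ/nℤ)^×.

82620

φ(pq) = (p−1)(q−1) = 270 · 306 = 82620.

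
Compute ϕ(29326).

12600

Factor 29326: 29326 = 2 × 11 × 31 × 43.
φ(2) = 2 − 1 = 1.
φ(11) = 11 − 1 = 10.
φ(31) = 31 − 1 = 30.
φ(43) = 43 − 1 = 42.
φ(29326) = 1 × 10 × 30 × 42 = 12600.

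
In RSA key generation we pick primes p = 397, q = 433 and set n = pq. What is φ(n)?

171072

φ(pq) = (p−1)(q−1) = 396 · 432 = 171072.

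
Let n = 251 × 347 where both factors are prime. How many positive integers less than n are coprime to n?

φ(pq) = (p−1)(q−1) = 250 · 346 = 86500.

86500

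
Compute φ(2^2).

φ(2^2) = 2^2 − 2^1 = 4 − 2 = 2.

2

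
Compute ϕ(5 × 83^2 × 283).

φ(5) = 5 − 1 = 4.
φ(83^2) = 83^1·(83−1) = 83·82 = 6806.
φ(283) = 283 − 1 = 282.
Since φ is multiplicative, φ(9747935) = 4 · 6806 · 282 = 7677168.

7677168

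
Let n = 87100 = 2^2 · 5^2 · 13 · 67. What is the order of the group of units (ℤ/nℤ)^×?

31680

φ(2^2) = 2^1·(2−1) = 2·1 = 2.
φ(5^2) = 5^1·(5−1) = 5·4 = 20.
φ(13) = 13 − 1 = 12.
φ(67) = 67 − 1 = 66.
Since φ is multiplicative, φ(87100) = 2 · 20 · 12 · 66 = 31680.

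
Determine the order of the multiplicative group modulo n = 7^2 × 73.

φ(3577) = 3577 · (1 − 1/7) · (1 − 1/73)
       = 3577 · 432/511 = 3024.

3024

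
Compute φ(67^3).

296274

φ(300763) = 300763 · (1 − 1/67)
       = 300763 · 66/67 = 296274.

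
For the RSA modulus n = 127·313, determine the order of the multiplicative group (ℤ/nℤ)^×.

φ(127) = 127 − 1 = 126.
φ(313) = 313 − 1 = 312.
Since φ is multiplicative, φ(39751) = 126 · 312 = 39312.

39312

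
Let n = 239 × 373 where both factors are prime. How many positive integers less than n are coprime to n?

88536

φ(pq) = (p−1)(q−1) = 238 · 372 = 88536.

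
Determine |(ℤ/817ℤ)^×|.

756

Factor 817: 817 = 19 * 43.
φ(817) = 817 · (1 − 1/19) · (1 − 1/43)
       = 817 · 756/817 = 756.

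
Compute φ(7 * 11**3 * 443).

3208920

φ(4127431) = 4127431 · (1 − 1/7) · (1 − 1/11) · (1 − 1/443)
       = 4127431 · 26520/34111 = 3208920.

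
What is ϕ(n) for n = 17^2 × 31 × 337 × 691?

φ(2086255453) = 2086255453 · (1 − 1/17) · (1 − 1/31) · (1 − 1/337) · (1 − 1/691)
       = 2086255453 · 111283200/122720909 = 1891814400.

1891814400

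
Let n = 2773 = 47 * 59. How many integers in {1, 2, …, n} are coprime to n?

2668

φ(2773) = 2773 · (1 − 1/47) · (1 − 1/59)
       = 2773 · 2668/2773 = 2668.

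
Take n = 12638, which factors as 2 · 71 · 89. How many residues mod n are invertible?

φ(12638) = 12638 · (1 − 1/2) · (1 − 1/71) · (1 − 1/89)
       = 12638 · 6160/12638 = 6160.

6160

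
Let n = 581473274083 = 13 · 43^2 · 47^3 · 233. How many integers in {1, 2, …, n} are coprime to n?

510905437056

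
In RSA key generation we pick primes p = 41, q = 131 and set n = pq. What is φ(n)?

5200

φ(n) = (p − 1)(q − 1) = (41−1)(131−1) = 40·130 = 5200.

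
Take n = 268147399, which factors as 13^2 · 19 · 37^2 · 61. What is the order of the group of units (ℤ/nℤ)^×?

φ(13^2) = 13^2 − 13^1 = 169 − 13 = 156.
φ(19) = 19 − 1 = 18.
φ(37^2) = 37^1·(37−1) = 37·36 = 1332.
φ(61) = 61 − 1 = 60.
φ(268147399) = 156 × 18 × 1332 × 60 = 224415360.

224415360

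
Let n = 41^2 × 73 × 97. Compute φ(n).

φ(41^2) = 41^2 − 41^1 = 1681 − 41 = 1640.
φ(73) = 73 − 1 = 72.
φ(97) = 97 − 1 = 96.
Multiply: 1640 · 72 · 96 = 11335680.

11335680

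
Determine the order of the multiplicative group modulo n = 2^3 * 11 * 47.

1840

φ(4136) = 4136 · (1 − 1/2) · (1 − 1/11) · (1 − 1/47)
       = 4136 · 460/1034 = 1840.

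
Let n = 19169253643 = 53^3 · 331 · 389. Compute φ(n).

φ(19169253643) = 19169253643 · (1 − 1/53) · (1 − 1/331) · (1 − 1/389)
       = 19169253643 · 6658080/6824227 = 18702546720.

18702546720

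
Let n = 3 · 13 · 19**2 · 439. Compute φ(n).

3595104

φ(3) = 3 − 1 = 2.
φ(13) = 13 − 1 = 12.
φ(19^2) = 19^1·(19−1) = 19·18 = 342.
φ(439) = 439 − 1 = 438.
Since φ is multiplicative, φ(6180681) = 2 · 12 · 342 · 438 = 3595104.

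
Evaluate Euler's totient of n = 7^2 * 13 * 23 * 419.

4634784

φ(6138769) = 6138769 · (1 − 1/7) · (1 − 1/13) · (1 − 1/23) · (1 − 1/419)
       = 6138769 · 662112/876967 = 4634784.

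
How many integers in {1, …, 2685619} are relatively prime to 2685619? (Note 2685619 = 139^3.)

φ(2685619) = 2685619 · (1 − 1/139)
       = 2685619 · 138/139 = 2666298.

2666298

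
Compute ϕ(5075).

3360

Factor 5075: 5075 = 5^2 · 7 · 29.
φ(5075) = 5075 · (1 − 1/5) · (1 − 1/7) · (1 − 1/29)
       = 5075 · 672/1015 = 3360.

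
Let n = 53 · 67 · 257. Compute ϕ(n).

φ(912607) = 912607 · (1 − 1/53) · (1 − 1/67) · (1 − 1/257)
       = 912607 · 878592/912607 = 878592.

878592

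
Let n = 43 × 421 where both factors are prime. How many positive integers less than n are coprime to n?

17640

φ(43) = 43 − 1 = 42.
φ(421) = 421 − 1 = 420.
Multiply: 42 · 420 = 17640.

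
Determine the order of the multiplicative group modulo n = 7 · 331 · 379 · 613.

458045280

φ(538301659) = 538301659 · (1 − 1/7) · (1 − 1/331) · (1 − 1/379) · (1 − 1/613)
       = 538301659 · 458045280/538301659 = 458045280.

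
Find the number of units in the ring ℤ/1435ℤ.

960

Factor 1435: 1435 = 5 * 7 * 41.
φ(1435) = 1435 · (1 − 1/5) · (1 − 1/7) · (1 − 1/41)
       = 1435 · 960/1435 = 960.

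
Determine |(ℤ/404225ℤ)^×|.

285120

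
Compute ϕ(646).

288

646 = 2 * 17 * 19.
φ(646) = 646 · (1 − 1/2) · (1 − 1/17) · (1 − 1/19)
       = 646 · 288/646 = 288.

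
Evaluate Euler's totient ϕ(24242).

Prime factorization: 24242 = 2 × 17 × 23 × 31.
φ(24242) = 24242 · (1 − 1/2) · (1 − 1/17) · (1 − 1/23) · (1 − 1/31)
       = 24242 · 10560/24242 = 10560.

10560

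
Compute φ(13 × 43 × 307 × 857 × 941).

φ(138395072881) = 138395072881 · (1 − 1/13) · (1 − 1/43) · (1 − 1/307) · (1 − 1/857) · (1 − 1/941)
       = 138395072881 · 124094799360/138395072881 = 124094799360.

124094799360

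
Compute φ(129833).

129833 = 11**2 * 29 * 37.
φ(11^2) = 11^2 − 11^1 = 121 − 11 = 110.
φ(29) = 29 − 1 = 28.
φ(37) = 37 − 1 = 36.
Since φ is multiplicative, φ(129833) = 110 · 28 · 36 = 110880.

110880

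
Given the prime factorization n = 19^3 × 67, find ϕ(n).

428868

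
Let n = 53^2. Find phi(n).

φ(53^2) = 53^1·(53−1) = 53·52 = 2756.

2756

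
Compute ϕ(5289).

3360

Prime factorization: 5289 = 3 × 41 × 43.
φ(3) = 3 − 1 = 2.
φ(41) = 41 − 1 = 40.
φ(43) = 43 − 1 = 42.
Multiply: 2 · 40 · 42 = 3360.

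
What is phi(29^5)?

19803868

φ(29^5) = 29^4·(29−1) = 707281·28 = 19803868.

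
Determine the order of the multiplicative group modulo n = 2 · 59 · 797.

φ(94046) = 94046 · (1 − 1/2) · (1 − 1/59) · (1 − 1/797)
       = 94046 · 46168/94046 = 46168.

46168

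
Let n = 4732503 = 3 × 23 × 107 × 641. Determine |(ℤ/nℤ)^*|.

2984960

φ(3) = 3 − 1 = 2.
φ(23) = 23 − 1 = 22.
φ(107) = 107 − 1 = 106.
φ(641) = 641 − 1 = 640.
Since φ is multiplicative, φ(4732503) = 2 · 22 · 106 · 640 = 2984960.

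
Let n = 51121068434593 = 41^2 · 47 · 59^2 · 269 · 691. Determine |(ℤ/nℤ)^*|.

φ(41^2) = 41^1·(41−1) = 41·40 = 1640.
φ(47) = 47 − 1 = 46.
φ(59^2) = 59^1·(59−1) = 59·58 = 3422.
φ(269) = 269 − 1 = 268.
φ(691) = 691 − 1 = 690.
φ(51121068434593) = 1640 × 46 × 3422 × 268 × 690 = 47738148345600.

47738148345600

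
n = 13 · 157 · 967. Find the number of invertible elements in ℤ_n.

1808352

φ(13) = 13 − 1 = 12.
φ(157) = 157 − 1 = 156.
φ(967) = 967 − 1 = 966.
Multiply: 12 · 156 · 966 = 1808352.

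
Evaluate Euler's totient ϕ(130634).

130634 = 2 · 7^2 · 31 · 43.
φ(130634) = 130634 · (1 − 1/2) · (1 − 1/7) · (1 − 1/31) · (1 − 1/43)
       = 130634 · 7560/18662 = 52920.

52920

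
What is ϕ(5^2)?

20

φ(5^2) = 5^1·(5−1) = 5·4 = 20.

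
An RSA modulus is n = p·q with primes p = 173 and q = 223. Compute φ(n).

38184

φ(pq) = (p−1)(q−1) = 172 · 222 = 38184.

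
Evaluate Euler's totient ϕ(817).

756

Factor 817: 817 = 19 · 43.
φ(19) = 19 − 1 = 18.
φ(43) = 43 − 1 = 42.
Since φ is multiplicative, φ(817) = 18 · 42 = 756.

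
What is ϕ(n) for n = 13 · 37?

φ(13) = 13 − 1 = 12.
φ(37) = 37 − 1 = 36.
Multiply: 12 · 36 = 432.

432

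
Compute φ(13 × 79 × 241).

224640

φ(13) = 13 − 1 = 12.
φ(79) = 79 − 1 = 78.
φ(241) = 241 − 1 = 240.
φ(247507) = 12 × 78 × 240 = 224640.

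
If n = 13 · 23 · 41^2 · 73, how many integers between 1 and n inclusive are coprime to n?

31173120

φ(36691187) = 36691187 · (1 − 1/13) · (1 − 1/23) · (1 − 1/41) · (1 − 1/73)
       = 36691187 · 760320/894907 = 31173120.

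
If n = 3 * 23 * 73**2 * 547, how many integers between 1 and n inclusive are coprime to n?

φ(3) = 3 − 1 = 2.
φ(23) = 23 − 1 = 22.
φ(73^2) = 73^1·(73−1) = 73·72 = 5256.
φ(547) = 547 − 1 = 546.
φ(201132447) = 2 × 22 × 5256 × 546 = 126270144.

126270144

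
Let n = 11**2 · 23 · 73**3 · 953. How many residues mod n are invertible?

883955761920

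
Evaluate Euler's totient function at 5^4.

500

φ(625) = 625 · (1 − 1/5)
       = 625 · 4/5 = 500.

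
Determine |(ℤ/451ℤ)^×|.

Prime factorization: 451 = 11 * 41.
φ(11) = 11 − 1 = 10.
φ(41) = 41 − 1 = 40.
φ(451) = 10 × 40 = 400.

400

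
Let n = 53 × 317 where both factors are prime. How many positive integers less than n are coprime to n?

16432

φ(n) = (p − 1)(q − 1) = (53−1)(317−1) = 52·316 = 16432.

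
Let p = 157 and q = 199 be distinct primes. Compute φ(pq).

φ(pq) = (p−1)(q−1) = 156 · 198 = 30888.

30888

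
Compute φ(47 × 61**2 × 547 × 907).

83283651360

φ(86766512423) = 86766512423 · (1 − 1/47) · (1 − 1/61) · (1 − 1/547) · (1 − 1/907)
       = 86766512423 · 1365305760/1422401843 = 83283651360.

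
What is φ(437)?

Factor 437: 437 = 19 · 23.
φ(19) = 19 − 1 = 18.
φ(23) = 23 − 1 = 22.
Multiply: 18 · 22 = 396.

396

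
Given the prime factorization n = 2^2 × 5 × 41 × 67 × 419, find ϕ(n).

8828160

φ(2^2) = 2^1·(2−1) = 2·1 = 2.
φ(5) = 5 − 1 = 4.
φ(41) = 41 − 1 = 40.
φ(67) = 67 − 1 = 66.
φ(419) = 419 − 1 = 418.
φ(23019860) = 2 × 4 × 40 × 66 × 418 = 8828160.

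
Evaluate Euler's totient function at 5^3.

φ(5^3) = 5^3 − 5^2 = 125 − 25 = 100.

100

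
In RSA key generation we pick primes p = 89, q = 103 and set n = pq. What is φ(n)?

8976

φ(pq) = (p−1)(q−1) = 88 · 102 = 8976.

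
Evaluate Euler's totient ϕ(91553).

Factor 91553: 91553 = 7 × 11 × 29 × 41.
φ(7) = 7 − 1 = 6.
φ(11) = 11 − 1 = 10.
φ(29) = 29 − 1 = 28.
φ(41) = 41 − 1 = 40.
Multiply: 6 · 10 · 28 · 40 = 67200.

67200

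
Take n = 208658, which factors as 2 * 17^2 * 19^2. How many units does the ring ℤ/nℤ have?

φ(2) = 2 − 1 = 1.
φ(17^2) = 17^2 − 17^1 = 289 − 17 = 272.
φ(19^2) = 19^2 − 19^1 = 361 − 19 = 342.
φ(208658) = 1 × 272 × 342 = 93024.

93024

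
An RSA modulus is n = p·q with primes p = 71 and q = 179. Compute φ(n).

12460

φ(12709) = 12709 · (1 − 1/71) · (1 − 1/179)
       = 12709 · 12460/12709 = 12460.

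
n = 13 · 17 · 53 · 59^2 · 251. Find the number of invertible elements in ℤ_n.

φ(13) = 13 − 1 = 12.
φ(17) = 17 − 1 = 16.
φ(53) = 53 − 1 = 52.
φ(59^2) = 59^1·(59−1) = 59·58 = 3422.
φ(251) = 251 − 1 = 250.
φ(10234011203) = 12 × 16 × 52 × 3422 × 250 = 8541312000.

8541312000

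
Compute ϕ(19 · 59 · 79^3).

φ(19) = 19 − 1 = 18.
φ(59) = 59 − 1 = 58.
φ(79^3) = 79^2·(79−1) = 6241·78 = 486798.
φ(552696719) = 18 × 58 × 486798 = 508217112.

508217112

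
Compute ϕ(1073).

1008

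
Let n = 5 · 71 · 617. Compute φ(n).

φ(219035) = 219035 · (1 − 1/5) · (1 − 1/71) · (1 − 1/617)
       = 219035 · 172480/219035 = 172480.

172480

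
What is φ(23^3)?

φ(12167) = 12167 · (1 − 1/23)
       = 12167 · 22/23 = 11638.

11638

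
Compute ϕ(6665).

5040

6665 = 5 · 31 · 43.
φ(6665) = 6665 · (1 − 1/5) · (1 − 1/31) · (1 − 1/43)
       = 6665 · 5040/6665 = 5040.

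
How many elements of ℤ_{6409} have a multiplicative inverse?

6409 = 13 × 17 × 29.
φ(6409) = 6409 · (1 − 1/13) · (1 − 1/17) · (1 − 1/29)
       = 6409 · 5376/6409 = 5376.

5376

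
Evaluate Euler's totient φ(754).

First factor: 754 = 2 * 13 * 29.
φ(2) = 2 − 1 = 1.
φ(13) = 13 − 1 = 12.
φ(29) = 29 − 1 = 28.
Multiply: 1 · 12 · 28 = 336.

336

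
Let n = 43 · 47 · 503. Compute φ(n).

969864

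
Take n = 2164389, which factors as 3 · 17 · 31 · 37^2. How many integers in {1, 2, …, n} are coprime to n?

φ(3) = 3 − 1 = 2.
φ(17) = 17 − 1 = 16.
φ(31) = 31 − 1 = 30.
φ(37^2) = 37^1·(37−1) = 37·36 = 1332.
Since φ is multiplicative, φ(2164389) = 2 · 16 · 30 · 1332 = 1278720.

1278720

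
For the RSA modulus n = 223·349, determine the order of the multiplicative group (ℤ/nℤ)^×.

77256

φ(pq) = (p−1)(q−1) = 222 · 348 = 77256.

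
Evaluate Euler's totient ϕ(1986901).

Factor 1986901: 1986901 = 7^2 · 23 · 41 · 43.
φ(7^2) = 7^1·(7−1) = 7·6 = 42.
φ(23) = 23 − 1 = 22.
φ(41) = 41 − 1 = 40.
φ(43) = 43 − 1 = 42.
Since φ is multiplicative, φ(1986901) = 42 · 22 · 40 · 42 = 1552320.

1552320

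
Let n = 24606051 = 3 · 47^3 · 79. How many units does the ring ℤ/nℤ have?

15851784

φ(24606051) = 24606051 · (1 − 1/3) · (1 − 1/47) · (1 − 1/79)
       = 24606051 · 7176/11139 = 15851784.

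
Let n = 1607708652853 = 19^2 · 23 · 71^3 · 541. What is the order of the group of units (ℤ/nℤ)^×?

1433696695200

φ(1607708652853) = 1607708652853 · (1 − 1/19) · (1 − 1/23) · (1 − 1/71) · (1 − 1/541)
       = 1607708652853 · 14968800/16785607 = 1433696695200.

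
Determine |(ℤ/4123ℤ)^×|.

3240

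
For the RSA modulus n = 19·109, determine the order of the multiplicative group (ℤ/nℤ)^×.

φ(pq) = (p−1)(q−1) = 18 · 108 = 1944.

1944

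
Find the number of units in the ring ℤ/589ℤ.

540

First factor: 589 = 19 · 31.
φ(19) = 19 − 1 = 18.
φ(31) = 31 − 1 = 30.
Multiply: 18 · 30 = 540.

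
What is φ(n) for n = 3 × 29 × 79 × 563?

2454816

φ(3) = 3 − 1 = 2.
φ(29) = 29 − 1 = 28.
φ(79) = 79 − 1 = 78.
φ(563) = 563 − 1 = 562.
Multiply: 2 · 28 · 78 · 562 = 2454816.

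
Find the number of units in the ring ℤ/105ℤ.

First factor: 105 = 3 · 5 · 7.
φ(105) = 105 · (1 − 1/3) · (1 − 1/5) · (1 − 1/7)
       = 105 · 48/105 = 48.

48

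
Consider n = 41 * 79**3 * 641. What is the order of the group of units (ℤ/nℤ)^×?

φ(12957557959) = 12957557959 · (1 − 1/41) · (1 − 1/79) · (1 − 1/641)
       = 12957557959 · 1996800/2076199 = 12462028800.

12462028800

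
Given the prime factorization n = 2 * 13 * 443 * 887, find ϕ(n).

φ(2) = 2 − 1 = 1.
φ(13) = 13 − 1 = 12.
φ(443) = 443 − 1 = 442.
φ(887) = 887 − 1 = 886.
Multiply: 1 · 12 · 442 · 886 = 4699344.

4699344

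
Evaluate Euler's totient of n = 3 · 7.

12

φ(21) = 21 · (1 − 1/3) · (1 − 1/7)
       = 21 · 12/21 = 12.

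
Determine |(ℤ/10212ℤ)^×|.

First factor: 10212 = 2**2 · 3 · 23 · 37.
φ(2^2) = 2^1·(2−1) = 2·1 = 2.
φ(3) = 3 − 1 = 2.
φ(23) = 23 − 1 = 22.
φ(37) = 37 − 1 = 36.
Multiply: 2 · 2 · 22 · 36 = 3168.

3168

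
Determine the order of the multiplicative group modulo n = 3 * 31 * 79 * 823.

φ(3) = 3 − 1 = 2.
φ(31) = 31 − 1 = 30.
φ(79) = 79 − 1 = 78.
φ(823) = 823 − 1 = 822.
φ(6046581) = 2 × 30 × 78 × 822 = 3846960.

3846960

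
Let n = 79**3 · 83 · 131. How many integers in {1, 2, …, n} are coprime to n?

φ(79^3) = 79^2·(79−1) = 6241·78 = 486798.
φ(83) = 83 − 1 = 82.
φ(131) = 131 − 1 = 130.
φ(5360813047) = 486798 × 82 × 130 = 5189266680.

5189266680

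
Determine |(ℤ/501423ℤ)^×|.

288288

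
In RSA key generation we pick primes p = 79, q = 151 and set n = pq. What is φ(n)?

φ(79) = 79 − 1 = 78.
φ(151) = 151 − 1 = 150.
Multiply: 78 · 150 = 11700.

11700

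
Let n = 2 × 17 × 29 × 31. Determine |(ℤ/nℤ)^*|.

φ(30566) = 30566 · (1 − 1/2) · (1 − 1/17) · (1 − 1/29) · (1 − 1/31)
       = 30566 · 13440/30566 = 13440.

13440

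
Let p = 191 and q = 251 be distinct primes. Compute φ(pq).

47500

φ(47941) = 47941 · (1 − 1/191) · (1 − 1/251)
       = 47941 · 47500/47941 = 47500.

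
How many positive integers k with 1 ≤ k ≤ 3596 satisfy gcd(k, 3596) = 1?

First factor: 3596 = 2**2 * 29 * 31.
φ(3596) = 3596 · (1 − 1/2) · (1 − 1/29) · (1 − 1/31)
       = 3596 · 840/1798 = 1680.

1680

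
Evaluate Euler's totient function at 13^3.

φ(13^3) = 13^3 − 13^2 = 2197 − 169 = 2028.

2028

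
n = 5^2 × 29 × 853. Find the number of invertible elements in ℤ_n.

477120

φ(5^2) = 5^1·(5−1) = 5·4 = 20.
φ(29) = 29 − 1 = 28.
φ(853) = 853 − 1 = 852.
Multiply: 20 · 28 · 852 = 477120.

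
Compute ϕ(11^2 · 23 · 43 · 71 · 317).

2248276800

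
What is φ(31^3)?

φ(29791) = 29791 · (1 − 1/31)
       = 29791 · 30/31 = 28830.

28830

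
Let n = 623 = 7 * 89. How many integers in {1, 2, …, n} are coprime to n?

φ(7) = 7 − 1 = 6.
φ(89) = 89 − 1 = 88.
φ(623) = 6 × 88 = 528.

528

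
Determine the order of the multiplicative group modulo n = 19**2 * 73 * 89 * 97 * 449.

φ(102149946601) = 102149946601 · (1 − 1/19) · (1 − 1/73) · (1 − 1/89) · (1 − 1/97) · (1 − 1/449)
       = 102149946601 · 4904976384/5376312979 = 93194551296.

93194551296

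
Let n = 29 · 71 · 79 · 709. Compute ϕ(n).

φ(115326649) = 115326649 · (1 − 1/29) · (1 − 1/71) · (1 − 1/79) · (1 − 1/709)
       = 115326649 · 108239040/115326649 = 108239040.

108239040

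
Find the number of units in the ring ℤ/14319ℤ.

9072

Prime factorization: 14319 = 3^2 · 37 · 43.
φ(14319) = 14319 · (1 − 1/3) · (1 − 1/37) · (1 − 1/43)
       = 14319 · 3024/4773 = 9072.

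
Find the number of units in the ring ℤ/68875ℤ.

First factor: 68875 = 5^3 · 19 · 29.
φ(5^3) = 5^2·(5−1) = 25·4 = 100.
φ(19) = 19 − 1 = 18.
φ(29) = 29 − 1 = 28.
φ(68875) = 100 × 18 × 28 = 50400.

50400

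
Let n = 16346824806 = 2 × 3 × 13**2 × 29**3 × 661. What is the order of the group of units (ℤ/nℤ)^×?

φ(2) = 2 − 1 = 1.
φ(3) = 3 − 1 = 2.
φ(13^2) = 13^2 − 13^1 = 169 − 13 = 156.
φ(29^3) = 29^3 − 29^2 = 24389 − 841 = 23548.
φ(661) = 661 − 1 = 660.
Multiply: 1 · 2 · 156 · 23548 · 660 = 4849004160.

4849004160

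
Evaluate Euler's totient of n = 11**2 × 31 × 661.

2178000

φ(11^2) = 11^2 − 11^1 = 121 − 11 = 110.
φ(31) = 31 − 1 = 30.
φ(661) = 661 − 1 = 660.
Multiply: 110 · 30 · 660 = 2178000.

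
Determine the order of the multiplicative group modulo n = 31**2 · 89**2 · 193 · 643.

φ(31^2) = 31^1·(31−1) = 31·30 = 930.
φ(89^2) = 89^1·(89−1) = 89·88 = 7832.
φ(193) = 193 − 1 = 192.
φ(643) = 643 − 1 = 642.
Since φ is multiplicative, φ(944651640019) = 930 · 7832 · 192 · 642 = 897825392640.

897825392640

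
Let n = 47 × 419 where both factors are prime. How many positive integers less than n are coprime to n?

19228

φ(n) = (p − 1)(q − 1) = (47−1)(419−1) = 46·418 = 19228.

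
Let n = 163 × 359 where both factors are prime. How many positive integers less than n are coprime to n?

57996

φ(163) = 163 − 1 = 162.
φ(359) = 359 − 1 = 358.
φ(58517) = 162 × 358 = 57996.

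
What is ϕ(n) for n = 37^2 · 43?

55944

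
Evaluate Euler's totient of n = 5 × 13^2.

φ(5) = 5 − 1 = 4.
φ(13^2) = 13^2 − 13^1 = 169 − 13 = 156.
Since φ is multiplicative, φ(845) = 4 · 156 = 624.

624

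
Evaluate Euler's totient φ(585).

First factor: 585 = 3^2 × 5 × 13.
φ(3^2) = 3^2 − 3^1 = 9 − 3 = 6.
φ(5) = 5 − 1 = 4.
φ(13) = 13 − 1 = 12.
Since φ is multiplicative, φ(585) = 6 · 4 · 12 = 288.

288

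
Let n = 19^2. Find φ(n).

φ(19^2) = 19^1·(19−1) = 19·18 = 342.

342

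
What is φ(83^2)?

φ(6889) = 6889 · (1 − 1/83)
       = 6889 · 82/83 = 6806.

6806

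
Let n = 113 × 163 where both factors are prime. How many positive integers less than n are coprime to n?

18144

φ(n) = (p − 1)(q − 1) = (113−1)(163−1) = 112·162 = 18144.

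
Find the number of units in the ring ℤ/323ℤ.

288

323 = 17 * 19.
φ(323) = 323 · (1 − 1/17) · (1 − 1/19)
       = 323 · 288/323 = 288.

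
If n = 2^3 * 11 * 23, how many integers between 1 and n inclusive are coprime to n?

880

φ(2^3) = 2^3 − 2^2 = 8 − 4 = 4.
φ(11) = 11 − 1 = 10.
φ(23) = 23 − 1 = 22.
φ(2024) = 4 × 10 × 22 = 880.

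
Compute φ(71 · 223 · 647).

φ(71) = 71 − 1 = 70.
φ(223) = 223 − 1 = 222.
φ(647) = 647 − 1 = 646.
φ(10243951) = 70 × 222 × 646 = 10038840.

10038840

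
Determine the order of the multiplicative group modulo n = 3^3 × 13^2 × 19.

φ(86697) = 86697 · (1 − 1/3) · (1 − 1/13) · (1 − 1/19)
       = 86697 · 432/741 = 50544.

50544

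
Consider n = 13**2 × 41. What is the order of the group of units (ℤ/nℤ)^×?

φ(13^2) = 13^2 − 13^1 = 169 − 13 = 156.
φ(41) = 41 − 1 = 40.
Multiply: 156 · 40 = 6240.

6240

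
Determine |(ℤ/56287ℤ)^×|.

First factor: 56287 = 7 · 11 · 17 · 43.
φ(7) = 7 − 1 = 6.
φ(11) = 11 − 1 = 10.
φ(17) = 17 − 1 = 16.
φ(43) = 43 − 1 = 42.
Multiply: 6 · 10 · 16 · 42 = 40320.

40320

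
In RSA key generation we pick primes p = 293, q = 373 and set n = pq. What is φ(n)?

φ(293) = 293 − 1 = 292.
φ(373) = 373 − 1 = 372.
Multiply: 292 · 372 = 108624.

108624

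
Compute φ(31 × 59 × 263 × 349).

158646240

φ(167878423) = 167878423 · (1 − 1/31) · (1 − 1/59) · (1 − 1/263) · (1 − 1/349)
       = 167878423 · 158646240/167878423 = 158646240.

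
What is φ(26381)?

23760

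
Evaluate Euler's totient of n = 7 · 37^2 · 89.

703296

φ(852887) = 852887 · (1 − 1/7) · (1 − 1/37) · (1 − 1/89)
       = 852887 · 19008/23051 = 703296.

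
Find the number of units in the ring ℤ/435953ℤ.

352800

Factor 435953: 435953 = 7^3 * 31 * 41.
φ(435953) = 435953 · (1 − 1/7) · (1 − 1/31) · (1 − 1/41)
       = 435953 · 7200/8897 = 352800.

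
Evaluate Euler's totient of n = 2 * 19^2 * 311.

106020

φ(224542) = 224542 · (1 − 1/2) · (1 − 1/19) · (1 − 1/311)
       = 224542 · 5580/11818 = 106020.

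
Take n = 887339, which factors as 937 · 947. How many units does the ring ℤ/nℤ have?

φ(937) = 937 − 1 = 936.
φ(947) = 947 − 1 = 946.
Since φ is multiplicative, φ(887339) = 936 · 946 = 885456.

885456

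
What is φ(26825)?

Prime factorization: 26825 = 5**2 * 29 * 37.
φ(26825) = 26825 · (1 − 1/5) · (1 − 1/29) · (1 − 1/37)
       = 26825 · 4032/5365 = 20160.

20160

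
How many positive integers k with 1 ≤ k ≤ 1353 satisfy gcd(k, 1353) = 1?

Factor 1353: 1353 = 3 * 11 * 41.
φ(3) = 3 − 1 = 2.
φ(11) = 11 − 1 = 10.
φ(41) = 41 − 1 = 40.
Since φ is multiplicative, φ(1353) = 2 · 10 · 40 = 800.

800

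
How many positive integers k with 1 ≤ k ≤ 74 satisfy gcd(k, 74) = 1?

Factor 74: 74 = 2 · 37.
φ(74) = 74 · (1 − 1/2) · (1 − 1/37)
       = 74 · 36/74 = 36.

36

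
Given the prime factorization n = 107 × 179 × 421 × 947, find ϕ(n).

7496633760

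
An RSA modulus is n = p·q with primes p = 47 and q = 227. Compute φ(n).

φ(pq) = (p−1)(q−1) = 46 · 226 = 10396.

10396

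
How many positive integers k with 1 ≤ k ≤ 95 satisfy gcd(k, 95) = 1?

72

Factor 95: 95 = 5 · 19.
φ(95) = 95 · (1 − 1/5) · (1 − 1/19)
       = 95 · 72/95 = 72.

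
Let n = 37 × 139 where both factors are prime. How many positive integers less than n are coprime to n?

4968

φ(n) = (p − 1)(q − 1) = (37−1)(139−1) = 36·138 = 4968.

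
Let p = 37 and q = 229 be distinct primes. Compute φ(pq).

For distinct primes, φ(pq) = (p−1)(q−1) = 36 × 228 = 8208.

8208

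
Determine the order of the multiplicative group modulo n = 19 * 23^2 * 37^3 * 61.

φ(31055911483) = 31055911483 · (1 − 1/19) · (1 − 1/23) · (1 − 1/37) · (1 − 1/61)
       = 31055911483 · 855360/986309 = 26932720320.

26932720320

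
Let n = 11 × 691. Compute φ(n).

φ(11) = 11 − 1 = 10.
φ(691) = 691 − 1 = 690.
φ(7601) = 10 × 690 = 6900.

6900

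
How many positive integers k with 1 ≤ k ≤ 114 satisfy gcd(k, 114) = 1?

36

Prime factorization: 114 = 2 · 3 · 19.
φ(114) = 114 · (1 − 1/2) · (1 − 1/3) · (1 − 1/19)
       = 114 · 36/114 = 36.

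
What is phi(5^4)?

500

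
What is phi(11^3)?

φ(11^3) = 11^3 − 11^2 = 1331 − 121 = 1210.

1210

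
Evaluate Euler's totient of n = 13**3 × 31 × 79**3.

φ(13^3) = 13^3 − 13^2 = 2197 − 169 = 2028.
φ(31) = 31 − 1 = 30.
φ(79^3) = 79^3 − 79^2 = 493039 − 6241 = 486798.
Since φ is multiplicative, φ(33579407173) = 2028 · 30 · 486798 = 29616790320.

29616790320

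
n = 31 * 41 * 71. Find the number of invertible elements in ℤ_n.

84000

φ(90241) = 90241 · (1 − 1/31) · (1 − 1/41) · (1 − 1/71)
       = 90241 · 84000/90241 = 84000.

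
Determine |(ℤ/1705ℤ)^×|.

Prime factorization: 1705 = 5 · 11 · 31.
φ(1705) = 1705 · (1 − 1/5) · (1 − 1/11) · (1 − 1/31)
       = 1705 · 1200/1705 = 1200.

1200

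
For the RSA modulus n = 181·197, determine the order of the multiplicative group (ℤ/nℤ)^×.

φ(n) = (p − 1)(q − 1) = (181−1)(197−1) = 180·196 = 35280.

35280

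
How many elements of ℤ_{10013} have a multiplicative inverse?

First factor: 10013 = 17 × 19 × 31.
φ(17) = 17 − 1 = 16.
φ(19) = 19 − 1 = 18.
φ(31) = 31 − 1 = 30.
Multiply: 16 · 18 · 30 = 8640.

8640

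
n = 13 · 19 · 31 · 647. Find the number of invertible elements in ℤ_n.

4186080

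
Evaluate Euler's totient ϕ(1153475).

846720

1153475 = 5^2 * 29 * 37 * 43.
φ(5^2) = 5^1·(5−1) = 5·4 = 20.
φ(29) = 29 − 1 = 28.
φ(37) = 37 − 1 = 36.
φ(43) = 43 − 1 = 42.
φ(1153475) = 20 × 28 × 36 × 42 = 846720.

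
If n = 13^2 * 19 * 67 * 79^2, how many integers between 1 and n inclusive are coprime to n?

1141991136

φ(1342670017) = 1342670017 · (1 − 1/13) · (1 − 1/19) · (1 − 1/67) · (1 − 1/79)
       = 1342670017 · 1111968/1307371 = 1141991136.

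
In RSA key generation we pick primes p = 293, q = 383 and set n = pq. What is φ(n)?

111544

φ(n) = (p − 1)(q − 1) = (293−1)(383−1) = 292·382 = 111544.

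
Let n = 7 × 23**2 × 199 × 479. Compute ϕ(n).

287339184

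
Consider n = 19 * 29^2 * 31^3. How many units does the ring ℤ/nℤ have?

421379280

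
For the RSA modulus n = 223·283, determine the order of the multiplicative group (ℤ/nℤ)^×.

62604

φ(n) = (p − 1)(q − 1) = (223−1)(283−1) = 222·282 = 62604.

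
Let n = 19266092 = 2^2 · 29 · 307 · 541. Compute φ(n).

9253440

φ(19266092) = 19266092 · (1 − 1/2) · (1 − 1/29) · (1 − 1/307) · (1 − 1/541)
       = 19266092 · 4626720/9633046 = 9253440.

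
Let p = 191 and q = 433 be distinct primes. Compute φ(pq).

φ(n) = (p − 1)(q − 1) = (191−1)(433−1) = 190·432 = 82080.

82080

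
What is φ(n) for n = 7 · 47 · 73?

φ(7) = 7 − 1 = 6.
φ(47) = 47 − 1 = 46.
φ(73) = 73 − 1 = 72.
Multiply: 6 · 46 · 72 = 19872.

19872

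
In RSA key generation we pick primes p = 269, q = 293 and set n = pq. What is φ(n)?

φ(78817) = 78817 · (1 − 1/269) · (1 − 1/293)
       = 78817 · 78256/78817 = 78256.

78256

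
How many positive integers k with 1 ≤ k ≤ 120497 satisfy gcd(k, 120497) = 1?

102960

120497 = 13^2 * 23 * 31.
φ(120497) = 120497 · (1 − 1/13) · (1 − 1/23) · (1 − 1/31)
       = 120497 · 7920/9269 = 102960.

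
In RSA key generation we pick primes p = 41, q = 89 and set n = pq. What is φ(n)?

3520

φ(41) = 41 − 1 = 40.
φ(89) = 89 − 1 = 88.
Since φ is multiplicative, φ(3649) = 40 · 88 = 3520.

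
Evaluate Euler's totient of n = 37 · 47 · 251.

φ(436489) = 436489 · (1 − 1/37) · (1 − 1/47) · (1 − 1/251)
       = 436489 · 414000/436489 = 414000.

414000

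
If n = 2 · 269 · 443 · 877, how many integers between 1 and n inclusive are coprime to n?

103767456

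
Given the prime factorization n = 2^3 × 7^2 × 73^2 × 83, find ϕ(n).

φ(2^3) = 2^2·(2−1) = 4·1 = 4.
φ(7^2) = 7^1·(7−1) = 7·6 = 42.
φ(73^2) = 73^1·(73−1) = 73·72 = 5256.
φ(83) = 83 − 1 = 82.
Multiply: 4 · 42 · 5256 · 82 = 72406656.

72406656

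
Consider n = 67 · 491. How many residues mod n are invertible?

φ(67) = 67 − 1 = 66.
φ(491) = 491 − 1 = 490.
φ(32897) = 66 × 490 = 32340.

32340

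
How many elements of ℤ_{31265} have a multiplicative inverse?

Factor 31265: 31265 = 5 * 13**2 * 37.
φ(5) = 5 − 1 = 4.
φ(13^2) = 13^1·(13−1) = 13·12 = 156.
φ(37) = 37 − 1 = 36.
φ(31265) = 4 × 156 × 36 = 22464.

22464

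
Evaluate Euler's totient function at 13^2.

156

φ(169) = 169 · (1 − 1/13)
       = 169 · 12/13 = 156.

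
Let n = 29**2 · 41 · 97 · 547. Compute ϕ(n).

φ(29^2) = 29^2 − 29^1 = 841 − 29 = 812.
φ(41) = 41 − 1 = 40.
φ(97) = 97 − 1 = 96.
φ(547) = 547 − 1 = 546.
Multiply: 812 · 40 · 96 · 546 = 1702471680.

1702471680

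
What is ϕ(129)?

84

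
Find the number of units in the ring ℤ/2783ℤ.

2420

First factor: 2783 = 11^2 × 23.
φ(11^2) = 11^2 − 11^1 = 121 − 11 = 110.
φ(23) = 23 − 1 = 22.
Multiply: 110 · 22 = 2420.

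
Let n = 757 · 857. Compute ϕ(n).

647136

φ(757) = 757 − 1 = 756.
φ(857) = 857 − 1 = 856.
Since φ is multiplicative, φ(648749) = 756 · 856 = 647136.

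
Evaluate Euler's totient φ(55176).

15840

Prime factorization: 55176 = 2**3 · 3 · 11**2 · 19.
φ(2^3) = 2^2·(2−1) = 4·1 = 4.
φ(3) = 3 − 1 = 2.
φ(11^2) = 11^1·(11−1) = 11·10 = 110.
φ(19) = 19 − 1 = 18.
φ(55176) = 4 × 2 × 110 × 18 = 15840.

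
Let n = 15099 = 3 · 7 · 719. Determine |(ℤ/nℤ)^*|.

φ(15099) = 15099 · (1 − 1/3) · (1 − 1/7) · (1 − 1/719)
       = 15099 · 8616/15099 = 8616.

8616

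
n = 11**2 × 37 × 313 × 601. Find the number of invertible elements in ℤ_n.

φ(842181901) = 842181901 · (1 − 1/11) · (1 − 1/37) · (1 − 1/313) · (1 − 1/601)
       = 842181901 · 67392000/76561991 = 741312000.

741312000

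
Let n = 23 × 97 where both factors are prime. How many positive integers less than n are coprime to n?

φ(pq) = (p−1)(q−1) = 22 · 96 = 2112.

2112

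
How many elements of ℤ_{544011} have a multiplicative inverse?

Factor 544011: 544011 = 3 × 13^2 × 29 × 37.
φ(544011) = 544011 · (1 − 1/3) · (1 − 1/13) · (1 − 1/29) · (1 − 1/37)
       = 544011 · 24192/41847 = 314496.

314496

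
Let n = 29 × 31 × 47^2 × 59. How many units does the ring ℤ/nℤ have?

105332640

φ(117167569) = 117167569 · (1 − 1/29) · (1 − 1/31) · (1 − 1/47) · (1 − 1/59)
       = 117167569 · 2241120/2492927 = 105332640.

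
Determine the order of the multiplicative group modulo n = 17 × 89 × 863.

1213696

φ(17) = 17 − 1 = 16.
φ(89) = 89 − 1 = 88.
φ(863) = 863 − 1 = 862.
φ(1305719) = 16 × 88 × 862 = 1213696.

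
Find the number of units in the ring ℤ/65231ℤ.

60480

Factor 65231: 65231 = 37 · 41 · 43.
φ(65231) = 65231 · (1 − 1/37) · (1 − 1/41) · (1 − 1/43)
       = 65231 · 60480/65231 = 60480.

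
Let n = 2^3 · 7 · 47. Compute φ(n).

1104

φ(2632) = 2632 · (1 − 1/2) · (1 − 1/7) · (1 − 1/47)
       = 2632 · 276/658 = 1104.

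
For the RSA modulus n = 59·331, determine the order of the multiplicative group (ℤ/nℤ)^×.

19140

φ(59) = 59 − 1 = 58.
φ(331) = 331 − 1 = 330.
Since φ is multiplicative, φ(19529) = 58 · 330 = 19140.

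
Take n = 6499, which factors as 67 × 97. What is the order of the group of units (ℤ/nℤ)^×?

φ(6499) = 6499 · (1 − 1/67) · (1 − 1/97)
       = 6499 · 6336/6499 = 6336.

6336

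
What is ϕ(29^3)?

φ(29^3) = 29^3 − 29^2 = 24389 − 841 = 23548.

23548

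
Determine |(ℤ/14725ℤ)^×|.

14725 = 5^2 · 19 · 31.
φ(14725) = 14725 · (1 − 1/5) · (1 − 1/19) · (1 − 1/31)
       = 14725 · 2160/2945 = 10800.

10800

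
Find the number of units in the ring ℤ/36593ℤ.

33264

Prime factorization: 36593 = 23 × 37 × 43.
φ(36593) = 36593 · (1 − 1/23) · (1 − 1/37) · (1 − 1/43)
       = 36593 · 33264/36593 = 33264.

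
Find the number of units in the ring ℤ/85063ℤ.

First factor: 85063 = 11**2 × 19 × 37.
φ(11^2) = 11^2 − 11^1 = 121 − 11 = 110.
φ(19) = 19 − 1 = 18.
φ(37) = 37 − 1 = 36.
Multiply: 110 · 18 · 36 = 71280.

71280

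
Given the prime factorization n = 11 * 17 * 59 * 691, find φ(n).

φ(7623803) = 7623803 · (1 − 1/11) · (1 − 1/17) · (1 − 1/59) · (1 − 1/691)
       = 7623803 · 6403200/7623803 = 6403200.

6403200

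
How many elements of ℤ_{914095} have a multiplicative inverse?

Factor 914095: 914095 = 5 · 7^3 · 13 · 41.
φ(914095) = 914095 · (1 − 1/5) · (1 − 1/7) · (1 − 1/13) · (1 − 1/41)
       = 914095 · 11520/18655 = 564480.

564480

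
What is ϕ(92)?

44

First factor: 92 = 2**2 * 23.
φ(2^2) = 2^2 − 2^1 = 4 − 2 = 2.
φ(23) = 23 − 1 = 22.
φ(92) = 2 × 22 = 44.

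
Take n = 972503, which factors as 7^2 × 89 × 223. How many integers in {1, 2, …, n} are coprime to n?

820512

φ(972503) = 972503 · (1 − 1/7) · (1 − 1/89) · (1 − 1/223)
       = 972503 · 117216/138929 = 820512.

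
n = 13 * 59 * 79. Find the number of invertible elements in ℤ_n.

φ(60593) = 60593 · (1 − 1/13) · (1 − 1/59) · (1 − 1/79)
       = 60593 · 54288/60593 = 54288.

54288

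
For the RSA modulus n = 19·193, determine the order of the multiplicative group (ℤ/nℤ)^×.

φ(19) = 19 − 1 = 18.
φ(193) = 193 − 1 = 192.
Since φ is multiplicative, φ(3667) = 18 · 192 = 3456.

3456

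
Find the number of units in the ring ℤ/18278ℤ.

Factor 18278: 18278 = 2 · 13 · 19 · 37.
φ(2) = 2 − 1 = 1.
φ(13) = 13 − 1 = 12.
φ(19) = 19 − 1 = 18.
φ(37) = 37 − 1 = 36.
Multiply: 1 · 12 · 18 · 36 = 7776.

7776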